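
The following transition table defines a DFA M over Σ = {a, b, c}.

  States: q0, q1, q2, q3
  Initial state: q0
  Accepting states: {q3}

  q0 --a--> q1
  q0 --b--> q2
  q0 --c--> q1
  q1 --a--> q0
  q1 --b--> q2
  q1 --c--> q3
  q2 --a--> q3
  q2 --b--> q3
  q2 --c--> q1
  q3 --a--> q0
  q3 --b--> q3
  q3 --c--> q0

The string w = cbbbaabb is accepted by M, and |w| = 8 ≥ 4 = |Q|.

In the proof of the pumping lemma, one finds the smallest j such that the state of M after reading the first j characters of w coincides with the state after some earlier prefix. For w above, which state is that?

q3

Run of M on w = c b b b a a b b:
  step 0: q0  (start)
  step 1: q1  (read c: q0→q1)
  step 2: q2  (read b: q1→q2)
  step 3: q3  (read b: q2→q3)
  step 4: q3  (read b: q3→q3)   ← first repeat (q3 seen earlier)
  step 5: q0  (read a: q3→q0)
  step 6: q1  (read a: q0→q1)
  step 7: q2  (read b: q1→q2)
  step 8: q3  (read b: q2→q3)

The earliest repeat is at step j = 4: M is in q3, which it already visited at step i = 3.
The DFA has 4 states, so the proof of the pumping lemma guarantees a repeated state among the first 4+1 visited; the segment between the two visits is the pumpable y.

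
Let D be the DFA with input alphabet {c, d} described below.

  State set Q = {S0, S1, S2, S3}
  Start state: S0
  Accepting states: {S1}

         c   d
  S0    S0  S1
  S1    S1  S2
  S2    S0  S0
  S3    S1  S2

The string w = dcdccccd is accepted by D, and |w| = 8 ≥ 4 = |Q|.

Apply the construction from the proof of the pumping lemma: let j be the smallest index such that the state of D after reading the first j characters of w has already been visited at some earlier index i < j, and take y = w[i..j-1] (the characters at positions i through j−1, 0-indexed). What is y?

Run of D on w = d c d c c c c d:
  step 0: S0  (start)
  step 1: S1  (read d: S0→S1)
  step 2: S1  (read c: S1→S1)   ← first repeat (S1 seen earlier)
  step 3: S2  (read d: S1→S2)
  step 4: S0  (read c: S2→S0)
  step 5: S0  (read c: S0→S0)
  step 6: S0  (read c: S0→S0)
  step 7: S0  (read c: S0→S0)
  step 8: S1  (read d: S0→S1)

So i = 1, j = 2, giving x = w[0:1] = d, y = w[1:2] = c, z = w[2:8] = dccccd.
Check: |xy| = 2 ≤ 4 and |y| = 1 ≥ 1. Reading y takes D from S1 back to S1, so every xyⁱz is accepted.

c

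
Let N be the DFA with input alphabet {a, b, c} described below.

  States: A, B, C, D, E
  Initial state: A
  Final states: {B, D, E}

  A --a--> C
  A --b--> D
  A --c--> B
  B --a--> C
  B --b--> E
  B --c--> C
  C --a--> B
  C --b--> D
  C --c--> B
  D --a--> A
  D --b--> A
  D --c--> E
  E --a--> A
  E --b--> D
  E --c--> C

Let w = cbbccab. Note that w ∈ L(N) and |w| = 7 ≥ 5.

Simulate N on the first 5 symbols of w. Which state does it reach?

Run of N on the first 5 characters of w = c b b c c:
  step 0: A  (start)
  step 1: B  (read c: A→B)
  step 2: E  (read b: B→E)
  step 3: D  (read b: E→D)
  step 4: E  (read c: D→E)
  step 5: C  (read c: E→C)

After reading 5 characters, N is in state C.

C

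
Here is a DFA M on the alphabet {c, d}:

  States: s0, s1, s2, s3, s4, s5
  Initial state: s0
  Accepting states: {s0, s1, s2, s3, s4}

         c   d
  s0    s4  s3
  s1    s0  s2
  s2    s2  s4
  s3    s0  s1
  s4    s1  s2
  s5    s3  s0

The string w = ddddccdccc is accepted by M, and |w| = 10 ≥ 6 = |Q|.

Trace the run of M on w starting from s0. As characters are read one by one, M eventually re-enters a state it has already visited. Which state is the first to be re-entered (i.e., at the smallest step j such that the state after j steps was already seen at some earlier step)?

s1

Run of M on w = d d d d c c d c c c:
  step 0: s0  (start)
  step 1: s3  (read d: s0→s3)
  step 2: s1  (read d: s3→s1)
  step 3: s2  (read d: s1→s2)
  step 4: s4  (read d: s2→s4)
  step 5: s1  (read c: s4→s1)   ← first repeat (s1 seen earlier)
  step 6: s0  (read c: s1→s0)
  step 7: s3  (read d: s0→s3)
  step 8: s0  (read c: s3→s0)
  step 9: s4  (read c: s0→s4)
  step 10: s1  (read c: s4→s1)

The earliest repeat is at step j = 5: M is in s1, which it already visited at step i = 2.
Since M has 6 states, any run of length ≥ 6 visits 6+1 states, so by pigeonhole some state repeats within the first 6 steps — that repeat gives the pumpable loop.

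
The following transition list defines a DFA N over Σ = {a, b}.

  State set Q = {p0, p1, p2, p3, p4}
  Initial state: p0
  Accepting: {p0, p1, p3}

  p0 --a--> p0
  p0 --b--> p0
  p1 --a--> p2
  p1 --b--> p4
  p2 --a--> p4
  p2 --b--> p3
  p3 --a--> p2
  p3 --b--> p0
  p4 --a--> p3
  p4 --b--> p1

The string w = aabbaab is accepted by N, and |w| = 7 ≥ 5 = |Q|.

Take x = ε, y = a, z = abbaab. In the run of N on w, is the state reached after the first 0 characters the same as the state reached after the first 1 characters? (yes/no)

yes

State sequence: p0 -a-> p0

After x (step 0): p0. After xy (step 1): p0.
They match, so y = a drives N around a cycle from p0 back to itself; pumping y any number of times keeps N in p0 before reading z, and xyⁱz ∈ L(N) for every i ≥ 0.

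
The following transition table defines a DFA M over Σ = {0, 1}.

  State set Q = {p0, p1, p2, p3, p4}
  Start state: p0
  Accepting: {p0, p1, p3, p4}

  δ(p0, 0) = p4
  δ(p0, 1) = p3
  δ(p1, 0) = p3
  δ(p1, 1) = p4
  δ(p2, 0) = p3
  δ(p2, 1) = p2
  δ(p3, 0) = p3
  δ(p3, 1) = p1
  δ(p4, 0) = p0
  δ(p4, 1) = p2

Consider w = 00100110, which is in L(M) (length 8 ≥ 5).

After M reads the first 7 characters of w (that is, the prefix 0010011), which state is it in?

p4

State sequence: p0 -0-> p4 -0-> p0 -1-> p3 -0-> p3 -0-> p3 -1-> p1 -1-> p4

After reading 7 characters, M is in state p4.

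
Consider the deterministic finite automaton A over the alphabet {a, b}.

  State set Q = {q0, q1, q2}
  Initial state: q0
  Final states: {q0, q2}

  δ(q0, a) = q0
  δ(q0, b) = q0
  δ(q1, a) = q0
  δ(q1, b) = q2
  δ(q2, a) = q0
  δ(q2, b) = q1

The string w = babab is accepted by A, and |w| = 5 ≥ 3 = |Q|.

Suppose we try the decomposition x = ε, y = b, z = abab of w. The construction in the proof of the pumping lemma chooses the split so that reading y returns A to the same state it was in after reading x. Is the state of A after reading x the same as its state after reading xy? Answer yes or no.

State sequence: q0 -b-> q0

After x (step 0): q0. After xy (step 1): q0.
They match, so y = b drives A around a cycle from q0 back to itself; pumping y any number of times keeps A in q0 before reading z, and xyⁱz ∈ L(A) for every i ≥ 0.

yes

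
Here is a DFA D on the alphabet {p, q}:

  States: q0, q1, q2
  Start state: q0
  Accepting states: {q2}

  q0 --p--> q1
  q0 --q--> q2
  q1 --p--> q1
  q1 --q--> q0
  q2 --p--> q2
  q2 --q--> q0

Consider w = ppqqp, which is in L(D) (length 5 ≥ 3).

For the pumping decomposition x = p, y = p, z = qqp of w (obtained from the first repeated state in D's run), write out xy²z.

pppqqp

xy^2z = p·p·p·qqp = pppqqp.
Reading y = p takes D from q1 back to q1, so after x·y·y the machine is still in q1, and z then leads to the accepting state q2. Hence pppqqp ∈ L(D).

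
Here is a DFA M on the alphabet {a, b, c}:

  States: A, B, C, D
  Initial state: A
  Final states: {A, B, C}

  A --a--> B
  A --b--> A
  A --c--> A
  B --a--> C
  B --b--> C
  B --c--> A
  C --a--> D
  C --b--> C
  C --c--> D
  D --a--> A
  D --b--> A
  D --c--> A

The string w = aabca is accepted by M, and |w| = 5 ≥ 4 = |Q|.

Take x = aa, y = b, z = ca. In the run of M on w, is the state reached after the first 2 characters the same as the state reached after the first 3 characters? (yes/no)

Run of M on the first 3 characters of w = a a b:
  step 0: A  (start)
  step 1: B  (read a: A→B)
  step 2: C  (read a: B→C)
  step 3: C  (read b: C→C)

After x (step 2): C. After xy (step 3): C.
They match, so y = b drives M around a cycle from C back to itself; pumping y any number of times keeps M in C before reading z, and xyⁱz ∈ L(M) for every i ≥ 0.

yes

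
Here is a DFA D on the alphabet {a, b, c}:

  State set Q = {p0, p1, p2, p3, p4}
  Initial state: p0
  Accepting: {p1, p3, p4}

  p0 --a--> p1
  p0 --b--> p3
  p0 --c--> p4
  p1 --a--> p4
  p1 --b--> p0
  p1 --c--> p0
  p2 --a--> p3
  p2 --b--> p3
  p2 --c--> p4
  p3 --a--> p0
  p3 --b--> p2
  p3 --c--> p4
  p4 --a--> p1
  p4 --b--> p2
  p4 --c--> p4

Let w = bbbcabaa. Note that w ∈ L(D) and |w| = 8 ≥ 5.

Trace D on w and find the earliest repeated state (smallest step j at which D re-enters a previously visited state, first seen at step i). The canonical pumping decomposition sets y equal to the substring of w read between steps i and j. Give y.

bb

Run of D on w = b b b c a b a a:
  step 0: p0  (start)
  step 1: p3  (read b: p0→p3)
  step 2: p2  (read b: p3→p2)
  step 3: p3  (read b: p2→p3)   ← first repeat (p3 seen earlier)
  step 4: p4  (read c: p3→p4)
  step 5: p1  (read a: p4→p1)
  step 6: p0  (read b: p1→p0)
  step 7: p1  (read a: p0→p1)
  step 8: p4  (read a: p1→p4)

So i = 1, j = 3, giving x = w[0:1] = b, y = w[1:3] = bb, z = w[3:8] = cabaa.
Check: |xy| = 3 ≤ 5 and |y| = 2 ≥ 1. Reading y takes D from p3 back to p3, so every xyⁱz is accepted.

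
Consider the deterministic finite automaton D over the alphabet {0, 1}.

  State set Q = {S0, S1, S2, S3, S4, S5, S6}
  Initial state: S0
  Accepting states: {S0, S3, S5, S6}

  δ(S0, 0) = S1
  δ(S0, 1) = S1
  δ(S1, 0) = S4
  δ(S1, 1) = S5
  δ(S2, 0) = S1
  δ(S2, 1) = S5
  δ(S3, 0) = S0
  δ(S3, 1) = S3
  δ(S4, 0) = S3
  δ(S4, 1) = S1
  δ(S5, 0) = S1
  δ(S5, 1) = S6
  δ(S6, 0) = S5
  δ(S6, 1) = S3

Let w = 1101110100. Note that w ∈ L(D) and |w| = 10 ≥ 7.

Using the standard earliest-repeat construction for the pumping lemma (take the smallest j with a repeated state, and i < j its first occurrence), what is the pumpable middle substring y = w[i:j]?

Run of D on w = 1 1 0 1 1 1 0 1 0 0:
  step 0: S0  (start)
  step 1: S1  (read 1: S0→S1)
  step 2: S5  (read 1: S1→S5)
  step 3: S1  (read 0: S5→S1)   ← first repeat (S1 seen earlier)
  step 4: S5  (read 1: S1→S5)
  step 5: S6  (read 1: S5→S6)
  step 6: S3  (read 1: S6→S3)
  step 7: S0  (read 0: S3→S0)
  step 8: S1  (read 1: S0→S1)
  step 9: S4  (read 0: S1→S4)
  step 10: S3  (read 0: S4→S3)

So i = 1, j = 3, giving x = w[0:1] = 1, y = w[1:3] = 10, z = w[3:10] = 1110100.
Check: |xy| = 3 ≤ 7 and |y| = 2 ≥ 1. Reading y takes D from S1 back to S1, so every xyⁱz is accepted.
With |Q| = 7, pigeonhole forces a state repeat no later than step 7; the substring read between the first and second visits to that state can be pumped.

10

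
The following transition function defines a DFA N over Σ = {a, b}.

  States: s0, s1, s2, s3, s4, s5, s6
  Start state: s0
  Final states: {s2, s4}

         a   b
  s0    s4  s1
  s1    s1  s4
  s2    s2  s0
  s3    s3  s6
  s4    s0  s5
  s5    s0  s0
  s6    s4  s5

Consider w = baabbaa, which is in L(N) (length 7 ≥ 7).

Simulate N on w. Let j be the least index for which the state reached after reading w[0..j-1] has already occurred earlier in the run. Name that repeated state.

s1

Run of N on w = b a a b b a a:
  step 0: s0  (start)
  step 1: s1  (read b: s0→s1)
  step 2: s1  (read a: s1→s1)   ← first repeat (s1 seen earlier)
  step 3: s1  (read a: s1→s1)
  step 4: s4  (read b: s1→s4)
  step 5: s5  (read b: s4→s5)
  step 6: s0  (read a: s5→s0)
  step 7: s4  (read a: s0→s4)

The earliest repeat is at step j = 2: N is in s1, which it already visited at step i = 1.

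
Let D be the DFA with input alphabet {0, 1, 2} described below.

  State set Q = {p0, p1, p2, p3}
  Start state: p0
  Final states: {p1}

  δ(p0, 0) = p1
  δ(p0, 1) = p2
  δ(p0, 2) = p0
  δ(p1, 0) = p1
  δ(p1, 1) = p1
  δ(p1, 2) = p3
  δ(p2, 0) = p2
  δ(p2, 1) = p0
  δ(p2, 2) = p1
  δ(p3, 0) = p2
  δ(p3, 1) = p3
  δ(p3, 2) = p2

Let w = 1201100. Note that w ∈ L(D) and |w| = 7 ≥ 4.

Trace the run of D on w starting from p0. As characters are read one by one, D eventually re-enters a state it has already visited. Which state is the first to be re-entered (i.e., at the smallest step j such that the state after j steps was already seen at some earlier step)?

p1

State sequence: p0 -1-> p2 -2-> p1 -0-> p1 -1-> p1 -1-> p1 -0-> p1 -0-> p1
First repeat at step 3: p1 was already visited.

The earliest repeat is at step j = 3: D is in p1, which it already visited at step i = 2.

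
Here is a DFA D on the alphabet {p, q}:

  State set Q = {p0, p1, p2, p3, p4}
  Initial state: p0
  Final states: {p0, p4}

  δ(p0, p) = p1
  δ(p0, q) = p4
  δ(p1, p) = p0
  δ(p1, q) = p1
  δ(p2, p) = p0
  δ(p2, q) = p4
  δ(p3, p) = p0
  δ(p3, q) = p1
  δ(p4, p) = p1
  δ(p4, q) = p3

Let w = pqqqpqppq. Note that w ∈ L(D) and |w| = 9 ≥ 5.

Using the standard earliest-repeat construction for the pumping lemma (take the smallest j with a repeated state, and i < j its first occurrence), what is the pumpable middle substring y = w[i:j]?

Run of D on w = p q q q p q p p q:
  step 0: p0  (start)
  step 1: p1  (read p: p0→p1)
  step 2: p1  (read q: p1→p1)   ← first repeat (p1 seen earlier)
  step 3: p1  (read q: p1→p1)
  step 4: p1  (read q: p1→p1)
  step 5: p0  (read p: p1→p0)
  step 6: p4  (read q: p0→p4)
  step 7: p1  (read p: p4→p1)
  step 8: p0  (read p: p1→p0)
  step 9: p4  (read q: p0→p4)

So i = 1, j = 2, giving x = w[0:1] = p, y = w[1:2] = q, z = w[2:9] = qqpqppq.
Check: |xy| = 2 ≤ 5 and |y| = 1 ≥ 1. Reading y takes D from p1 back to p1, so every xyⁱz is accepted.
The DFA has 5 states, so the proof of the pumping lemma guarantees a repeated state among the first 5+1 visited; the segment between the two visits is the pumpable y.

q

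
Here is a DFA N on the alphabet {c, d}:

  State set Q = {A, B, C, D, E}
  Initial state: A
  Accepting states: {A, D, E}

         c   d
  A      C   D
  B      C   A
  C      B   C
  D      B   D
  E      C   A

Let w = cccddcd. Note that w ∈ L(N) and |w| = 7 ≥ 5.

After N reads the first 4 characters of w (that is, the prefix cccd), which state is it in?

C

State sequence: A -c-> C -c-> B -c-> C -d-> C

After reading 4 characters, N is in state C.
(This kind of state-tracing is the core of the pumping-lemma construction: with 5 states, pigeonhole forces a repeat within the first 5 steps.)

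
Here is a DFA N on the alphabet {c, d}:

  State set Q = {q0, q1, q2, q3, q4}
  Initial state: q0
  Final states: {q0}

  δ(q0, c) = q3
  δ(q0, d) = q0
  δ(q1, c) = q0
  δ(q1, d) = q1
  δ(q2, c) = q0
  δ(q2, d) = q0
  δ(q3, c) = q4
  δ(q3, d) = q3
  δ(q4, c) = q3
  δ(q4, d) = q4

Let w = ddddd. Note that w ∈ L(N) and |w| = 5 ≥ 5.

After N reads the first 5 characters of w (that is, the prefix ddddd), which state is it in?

Run of N on the first 5 characters of w = d d d d d:
  step 0: q0  (start)
  step 1: q0  (read d: q0→q0)
  step 2: q0  (read d: q0→q0)
  step 3: q0  (read d: q0→q0)
  step 4: q0  (read d: q0→q0)
  step 5: q0  (read d: q0→q0)

After reading 5 characters, N is in state q0.

q0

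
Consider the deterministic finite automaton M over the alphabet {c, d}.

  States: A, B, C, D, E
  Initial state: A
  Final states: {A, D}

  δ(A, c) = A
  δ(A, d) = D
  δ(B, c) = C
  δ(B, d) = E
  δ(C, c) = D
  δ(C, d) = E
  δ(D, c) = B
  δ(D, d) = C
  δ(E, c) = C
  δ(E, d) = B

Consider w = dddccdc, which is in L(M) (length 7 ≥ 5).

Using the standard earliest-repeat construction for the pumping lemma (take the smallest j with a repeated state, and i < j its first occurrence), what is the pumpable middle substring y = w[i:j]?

Run of M on w = d d d c c d c:
  step 0: A  (start)
  step 1: D  (read d: A→D)
  step 2: C  (read d: D→C)
  step 3: E  (read d: C→E)
  step 4: C  (read c: E→C)   ← first repeat (C seen earlier)
  step 5: D  (read c: C→D)
  step 6: C  (read d: D→C)
  step 7: D  (read c: C→D)

So i = 2, j = 4, giving x = w[0:2] = dd, y = w[2:4] = dc, z = w[4:7] = cdc.
Check: |xy| = 4 ≤ 5 and |y| = 2 ≥ 1. Reading y takes M from C back to C, so every xyⁱz is accepted.

dc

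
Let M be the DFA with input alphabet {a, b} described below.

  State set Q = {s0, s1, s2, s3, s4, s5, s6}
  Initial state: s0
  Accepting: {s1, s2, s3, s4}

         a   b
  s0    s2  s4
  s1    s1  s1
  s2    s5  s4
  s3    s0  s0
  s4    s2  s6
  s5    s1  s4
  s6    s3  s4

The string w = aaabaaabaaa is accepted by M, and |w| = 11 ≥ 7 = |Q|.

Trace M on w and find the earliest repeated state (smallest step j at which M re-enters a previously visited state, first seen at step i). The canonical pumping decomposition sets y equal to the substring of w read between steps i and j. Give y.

Run of M on w = a a a b a a a b a a a:
  step 0: s0  (start)
  step 1: s2  (read a: s0→s2)
  step 2: s5  (read a: s2→s5)
  step 3: s1  (read a: s5→s1)
  step 4: s1  (read b: s1→s1)   ← first repeat (s1 seen earlier)
  step 5: s1  (read a: s1→s1)
  step 6: s1  (read a: s1→s1)
  step 7: s1  (read a: s1→s1)
  step 8: s1  (read b: s1→s1)
  step 9: s1  (read a: s1→s1)
  step 10: s1  (read a: s1→s1)
  step 11: s1  (read a: s1→s1)

So i = 3, j = 4, giving x = w[0:3] = aaa, y = w[3:4] = b, z = w[4:11] = aaabaaa.
Check: |xy| = 4 ≤ 7 and |y| = 1 ≥ 1. Reading y takes M from s1 back to s1, so every xyⁱz is accepted.
The DFA has 7 states, so the proof of the pumping lemma guarantees a repeated state among the first 7+1 visited; the segment between the two visits is the pumpable y.

b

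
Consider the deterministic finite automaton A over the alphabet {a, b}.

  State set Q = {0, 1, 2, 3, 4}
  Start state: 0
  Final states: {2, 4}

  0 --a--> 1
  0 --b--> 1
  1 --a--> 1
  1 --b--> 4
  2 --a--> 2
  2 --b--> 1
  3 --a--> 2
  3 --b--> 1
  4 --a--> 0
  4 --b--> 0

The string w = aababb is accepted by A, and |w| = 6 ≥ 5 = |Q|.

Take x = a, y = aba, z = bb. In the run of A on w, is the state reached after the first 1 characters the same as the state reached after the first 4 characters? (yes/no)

Run of A on the first 4 characters of w = a a b a:
  step 0: 0  (start)
  step 1: 1  (read a: 0→1)
  step 2: 1  (read a: 1→1)
  step 3: 4  (read b: 1→4)
  step 4: 0  (read a: 4→0)

After x (step 1): 1. After xy (step 4): 0.
They differ (1 ≠ 0), so y is not a cycle from the state after x; this split is not the one the pumping-lemma construction produces, and pumping y need not keep the string in L(A).

no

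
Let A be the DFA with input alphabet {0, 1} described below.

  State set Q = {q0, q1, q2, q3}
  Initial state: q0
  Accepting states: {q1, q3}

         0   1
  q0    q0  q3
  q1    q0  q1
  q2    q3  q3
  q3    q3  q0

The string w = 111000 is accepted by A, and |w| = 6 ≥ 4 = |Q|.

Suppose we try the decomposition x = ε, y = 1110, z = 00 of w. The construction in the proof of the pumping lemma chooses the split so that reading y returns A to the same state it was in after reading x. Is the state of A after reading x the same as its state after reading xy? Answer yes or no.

no

Run of A on the first 4 characters of w = 1 1 1 0:
  step 0: q0  (start)
  step 1: q3  (read 1: q0→q3)
  step 2: q0  (read 1: q3→q0)
  step 3: q3  (read 1: q0→q3)
  step 4: q3  (read 0: q3→q3)

After x (step 0): q0. After xy (step 4): q3.
They differ (q0 ≠ q3), so y is not a cycle from the state after x; this split is not the one the pumping-lemma construction produces, and pumping y need not keep the string in L(A).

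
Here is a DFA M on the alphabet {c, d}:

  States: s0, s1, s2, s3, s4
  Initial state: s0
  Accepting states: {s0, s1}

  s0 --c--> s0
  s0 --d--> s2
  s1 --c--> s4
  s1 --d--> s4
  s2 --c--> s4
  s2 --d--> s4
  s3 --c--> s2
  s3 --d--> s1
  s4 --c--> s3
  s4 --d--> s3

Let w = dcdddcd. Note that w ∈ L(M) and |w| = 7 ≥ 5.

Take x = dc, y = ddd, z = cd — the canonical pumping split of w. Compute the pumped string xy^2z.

dcddddddcd

xy^2z = dc·ddd·ddd·cd = dcddddddcd.
Reading y = ddd takes M from s4 back to s4, so after x·y·y the machine is still in s4, and z then leads to the accepting state s1. Hence dcddddddcd ∈ L(M).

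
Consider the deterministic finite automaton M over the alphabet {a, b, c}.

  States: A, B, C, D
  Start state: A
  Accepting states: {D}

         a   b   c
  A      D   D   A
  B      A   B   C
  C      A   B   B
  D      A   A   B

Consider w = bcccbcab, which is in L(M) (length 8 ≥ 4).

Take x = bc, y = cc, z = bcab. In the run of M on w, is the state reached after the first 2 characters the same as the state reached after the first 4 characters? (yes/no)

yes

Run of M on the first 4 characters of w = b c c c:
  step 0: A  (start)
  step 1: D  (read b: A→D)
  step 2: B  (read c: D→B)
  step 3: C  (read c: B→C)
  step 4: B  (read c: C→B)

After x (step 2): B. After xy (step 4): B.
They match, so y = cc drives M around a cycle from B back to itself; pumping y any number of times keeps M in B before reading z, and xyⁱz ∈ L(M) for every i ≥ 0.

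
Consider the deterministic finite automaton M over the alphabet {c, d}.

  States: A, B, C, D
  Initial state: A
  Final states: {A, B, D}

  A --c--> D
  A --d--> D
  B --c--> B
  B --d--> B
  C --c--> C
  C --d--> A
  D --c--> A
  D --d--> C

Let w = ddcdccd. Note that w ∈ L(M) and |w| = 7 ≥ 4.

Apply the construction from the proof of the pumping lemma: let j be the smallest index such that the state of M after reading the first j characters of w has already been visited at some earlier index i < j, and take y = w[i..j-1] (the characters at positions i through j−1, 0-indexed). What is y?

State sequence: A -d-> D -d-> C -c-> C -d-> A -c-> D -c-> A -d-> D
First repeat at step 3: C was already visited.

So i = 2, j = 3, giving x = w[0:2] = dd, y = w[2:3] = c, z = w[3:7] = dccd.
Check: |xy| = 3 ≤ 4 and |y| = 1 ≥ 1. Reading y takes M from C back to C, so every xyⁱz is accepted.

c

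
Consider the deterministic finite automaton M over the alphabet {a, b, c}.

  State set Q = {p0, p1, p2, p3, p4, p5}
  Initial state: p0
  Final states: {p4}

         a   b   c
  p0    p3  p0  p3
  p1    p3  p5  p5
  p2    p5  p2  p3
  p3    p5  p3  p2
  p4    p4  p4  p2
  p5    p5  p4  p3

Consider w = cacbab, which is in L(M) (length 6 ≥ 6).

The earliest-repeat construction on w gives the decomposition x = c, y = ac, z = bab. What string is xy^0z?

cbab

xy⁰z = xz = c·bab = cbab.
Reading y = ac takes M from p3 back to p3, so after x the machine is still in p3, and z then leads to the accepting state p4. Hence cbab ∈ L(M).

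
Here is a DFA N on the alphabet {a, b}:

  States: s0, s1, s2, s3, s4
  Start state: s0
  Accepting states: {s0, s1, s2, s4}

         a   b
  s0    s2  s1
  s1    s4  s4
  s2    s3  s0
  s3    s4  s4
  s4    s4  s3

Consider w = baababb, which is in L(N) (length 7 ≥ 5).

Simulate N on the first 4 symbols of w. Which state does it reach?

s3

State sequence: s0 -b-> s1 -a-> s4 -a-> s4 -b-> s3

After reading 4 characters, N is in state s3.
(This kind of state-tracing is the core of the pumping-lemma construction: with 5 states, pigeonhole forces a repeat within the first 5 steps.)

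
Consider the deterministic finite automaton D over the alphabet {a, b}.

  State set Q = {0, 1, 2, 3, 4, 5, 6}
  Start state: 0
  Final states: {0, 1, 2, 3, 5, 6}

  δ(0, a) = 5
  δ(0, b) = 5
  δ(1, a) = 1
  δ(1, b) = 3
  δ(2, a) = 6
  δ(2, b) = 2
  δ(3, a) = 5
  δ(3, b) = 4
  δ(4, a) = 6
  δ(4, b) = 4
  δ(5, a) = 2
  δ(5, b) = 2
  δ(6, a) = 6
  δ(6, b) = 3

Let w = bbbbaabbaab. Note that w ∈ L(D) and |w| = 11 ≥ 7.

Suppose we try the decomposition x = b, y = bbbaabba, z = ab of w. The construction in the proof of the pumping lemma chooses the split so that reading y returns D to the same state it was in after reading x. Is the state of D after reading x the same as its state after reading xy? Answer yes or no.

no

State sequence: 0 -b-> 5 -b-> 2 -b-> 2 -b-> 2 -a-> 6 -a-> 6 -b-> 3 -b-> 4 -a-> 6

After x (step 1): 5. After xy (step 9): 6.
They differ (5 ≠ 6), so y is not a cycle from the state after x; this split is not the one the pumping-lemma construction produces, and pumping y need not keep the string in L(D).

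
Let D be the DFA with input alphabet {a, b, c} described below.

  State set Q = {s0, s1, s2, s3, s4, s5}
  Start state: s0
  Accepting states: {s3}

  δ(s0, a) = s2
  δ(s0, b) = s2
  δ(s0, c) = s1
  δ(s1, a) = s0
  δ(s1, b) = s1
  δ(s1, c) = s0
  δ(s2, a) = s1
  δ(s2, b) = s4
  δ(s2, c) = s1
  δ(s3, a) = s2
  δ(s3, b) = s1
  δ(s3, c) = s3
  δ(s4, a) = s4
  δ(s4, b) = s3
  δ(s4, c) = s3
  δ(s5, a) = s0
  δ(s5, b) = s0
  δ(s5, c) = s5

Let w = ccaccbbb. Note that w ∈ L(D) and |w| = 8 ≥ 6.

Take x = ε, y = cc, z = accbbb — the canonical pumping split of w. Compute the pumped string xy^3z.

ccccccaccbbb

xy^3z = ε·cc·cc·cc·accbbb = ccccccaccbbb.
Reading y = cc takes D from s0 back to s0, so after x·y·y·y the machine is still in s0, and z then leads to the accepting state s3. Hence ccccccaccbbb ∈ L(D).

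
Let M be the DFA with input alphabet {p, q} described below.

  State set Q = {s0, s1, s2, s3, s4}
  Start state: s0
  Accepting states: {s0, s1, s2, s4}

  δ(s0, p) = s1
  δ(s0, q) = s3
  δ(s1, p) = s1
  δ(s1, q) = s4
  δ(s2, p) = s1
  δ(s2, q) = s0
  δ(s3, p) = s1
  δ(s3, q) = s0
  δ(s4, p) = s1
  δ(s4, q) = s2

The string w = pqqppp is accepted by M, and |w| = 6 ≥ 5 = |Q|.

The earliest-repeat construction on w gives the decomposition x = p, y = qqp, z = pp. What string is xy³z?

xy^3z = p·qqp·qqp·qqp·pp = pqqpqqpqqppp.
Reading y = qqp takes M from s1 back to s1, so after x·y·y·y the machine is still in s1, and z then leads to the accepting state s1. Hence pqqpqqpqqppp ∈ L(M).

pqqpqqpqqppp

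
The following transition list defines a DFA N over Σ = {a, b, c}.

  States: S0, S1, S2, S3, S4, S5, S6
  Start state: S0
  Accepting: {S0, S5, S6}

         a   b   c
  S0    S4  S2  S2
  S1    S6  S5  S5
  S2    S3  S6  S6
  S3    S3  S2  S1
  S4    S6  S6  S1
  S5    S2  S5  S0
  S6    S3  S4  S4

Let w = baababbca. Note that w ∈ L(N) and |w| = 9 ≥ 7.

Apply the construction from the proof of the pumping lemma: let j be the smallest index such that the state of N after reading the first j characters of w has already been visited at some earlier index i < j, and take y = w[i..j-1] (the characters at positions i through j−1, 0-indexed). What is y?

a

State sequence: S0 -b-> S2 -a-> S3 -a-> S3 -b-> S2 -a-> S3 -b-> S2 -b-> S6 -c-> S4 -a-> S6
First repeat at step 3: S3 was already visited.

So i = 2, j = 3, giving x = w[0:2] = ba, y = w[2:3] = a, z = w[3:9] = babbca.
Check: |xy| = 3 ≤ 7 and |y| = 1 ≥ 1. Reading y takes N from S3 back to S3, so every xyⁱz is accepted.
Pumping length from the standard proof: p = 7 (the number of states). The repeated state found above gives |xy| = j ≤ 7 and |y| = j − i ≥ 1.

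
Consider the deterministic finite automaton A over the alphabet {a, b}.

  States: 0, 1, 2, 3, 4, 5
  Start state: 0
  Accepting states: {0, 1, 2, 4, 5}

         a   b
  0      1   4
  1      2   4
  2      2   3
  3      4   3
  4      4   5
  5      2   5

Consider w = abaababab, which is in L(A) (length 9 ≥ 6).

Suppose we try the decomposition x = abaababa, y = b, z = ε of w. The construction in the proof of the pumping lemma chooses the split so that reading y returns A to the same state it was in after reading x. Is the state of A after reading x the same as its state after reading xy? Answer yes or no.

Run of A on the first 9 characters of w = a b a a b a b a b:
  step 0: 0  (start)
  step 1: 1  (read a: 0→1)
  step 2: 4  (read b: 1→4)
  step 3: 4  (read a: 4→4)
  step 4: 4  (read a: 4→4)
  step 5: 5  (read b: 4→5)
  step 6: 2  (read a: 5→2)
  step 7: 3  (read b: 2→3)
  step 8: 4  (read a: 3→4)
  step 9: 5  (read b: 4→5)

After x (step 8): 4. After xy (step 9): 5.
They differ (4 ≠ 5), so y is not a cycle from the state after x; this split is not the one the pumping-lemma construction produces, and pumping y need not keep the string in L(A).

no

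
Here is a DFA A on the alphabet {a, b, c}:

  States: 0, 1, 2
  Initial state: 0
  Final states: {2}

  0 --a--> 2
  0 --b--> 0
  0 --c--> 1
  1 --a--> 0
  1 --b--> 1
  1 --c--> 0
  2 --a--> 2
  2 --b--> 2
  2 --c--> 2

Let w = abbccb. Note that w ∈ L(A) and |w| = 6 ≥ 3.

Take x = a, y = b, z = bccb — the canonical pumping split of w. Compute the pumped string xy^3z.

xy^3z = a·b·b·b·bccb = abbbbccb.
Reading y = b takes A from 2 back to 2, so after x·y·y·y the machine is still in 2, and z then leads to the accepting state 2. Hence abbbbccb ∈ L(A).

abbbbccb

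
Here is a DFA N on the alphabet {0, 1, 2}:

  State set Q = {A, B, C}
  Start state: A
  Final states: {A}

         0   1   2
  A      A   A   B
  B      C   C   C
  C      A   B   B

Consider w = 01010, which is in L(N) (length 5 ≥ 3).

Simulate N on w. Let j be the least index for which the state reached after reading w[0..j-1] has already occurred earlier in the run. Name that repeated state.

State sequence: A -0-> A -1-> A -0-> A -1-> A -0-> A
First repeat at step 1: A was already visited.

The earliest repeat is at step j = 1: N is in A, which it already visited at step i = 0.
Pumping length from the standard proof: p = 3 (the number of states). The repeated state found above gives |xy| = j ≤ 3 and |y| = j − i ≥ 1.

A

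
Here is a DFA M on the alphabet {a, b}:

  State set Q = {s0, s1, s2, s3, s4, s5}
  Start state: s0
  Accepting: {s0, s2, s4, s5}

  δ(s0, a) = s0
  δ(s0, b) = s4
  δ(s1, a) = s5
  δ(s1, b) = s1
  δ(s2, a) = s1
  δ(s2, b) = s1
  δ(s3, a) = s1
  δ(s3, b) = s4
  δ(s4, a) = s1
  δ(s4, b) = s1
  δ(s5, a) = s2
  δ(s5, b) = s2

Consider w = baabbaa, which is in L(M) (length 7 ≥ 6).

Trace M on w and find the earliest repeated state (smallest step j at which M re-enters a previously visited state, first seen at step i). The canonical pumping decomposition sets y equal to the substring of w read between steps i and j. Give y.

abb

Run of M on w = b a a b b a a:
  step 0: s0  (start)
  step 1: s4  (read b: s0→s4)
  step 2: s1  (read a: s4→s1)
  step 3: s5  (read a: s1→s5)
  step 4: s2  (read b: s5→s2)
  step 5: s1  (read b: s2→s1)   ← first repeat (s1 seen earlier)
  step 6: s5  (read a: s1→s5)
  step 7: s2  (read a: s5→s2)

So i = 2, j = 5, giving x = w[0:2] = ba, y = w[2:5] = abb, z = w[5:7] = aa.
Check: |xy| = 5 ≤ 6 and |y| = 3 ≥ 1. Reading y takes M from s1 back to s1, so every xyⁱz is accepted.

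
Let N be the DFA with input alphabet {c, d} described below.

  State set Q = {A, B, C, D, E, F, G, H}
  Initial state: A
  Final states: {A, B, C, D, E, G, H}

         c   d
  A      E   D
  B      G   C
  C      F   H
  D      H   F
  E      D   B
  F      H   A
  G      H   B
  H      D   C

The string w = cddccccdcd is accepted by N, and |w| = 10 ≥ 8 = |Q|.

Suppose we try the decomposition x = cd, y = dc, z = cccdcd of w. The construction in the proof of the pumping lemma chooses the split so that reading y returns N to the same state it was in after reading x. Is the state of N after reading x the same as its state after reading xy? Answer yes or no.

no

State sequence: A -c-> E -d-> B -d-> C -c-> F

After x (step 2): B. After xy (step 4): F.
They differ (B ≠ F), so y is not a cycle from the state after x; this split is not the one the pumping-lemma construction produces, and pumping y need not keep the string in L(N).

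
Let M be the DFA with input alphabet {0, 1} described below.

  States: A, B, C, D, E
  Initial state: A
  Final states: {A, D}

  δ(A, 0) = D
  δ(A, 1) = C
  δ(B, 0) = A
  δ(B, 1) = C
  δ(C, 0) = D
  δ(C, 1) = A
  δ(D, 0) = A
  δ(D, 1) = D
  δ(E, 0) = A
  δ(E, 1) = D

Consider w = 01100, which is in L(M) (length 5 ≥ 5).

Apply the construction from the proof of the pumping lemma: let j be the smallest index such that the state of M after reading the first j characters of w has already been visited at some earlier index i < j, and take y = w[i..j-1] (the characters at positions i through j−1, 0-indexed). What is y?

1

Run of M on w = 0 1 1 0 0:
  step 0: A  (start)
  step 1: D  (read 0: A→D)
  step 2: D  (read 1: D→D)   ← first repeat (D seen earlier)
  step 3: D  (read 1: D→D)
  step 4: A  (read 0: D→A)
  step 5: D  (read 0: A→D)

So i = 1, j = 2, giving x = w[0:1] = 0, y = w[1:2] = 1, z = w[2:5] = 100.
Check: |xy| = 2 ≤ 5 and |y| = 1 ≥ 1. Reading y takes M from D back to D, so every xyⁱz is accepted.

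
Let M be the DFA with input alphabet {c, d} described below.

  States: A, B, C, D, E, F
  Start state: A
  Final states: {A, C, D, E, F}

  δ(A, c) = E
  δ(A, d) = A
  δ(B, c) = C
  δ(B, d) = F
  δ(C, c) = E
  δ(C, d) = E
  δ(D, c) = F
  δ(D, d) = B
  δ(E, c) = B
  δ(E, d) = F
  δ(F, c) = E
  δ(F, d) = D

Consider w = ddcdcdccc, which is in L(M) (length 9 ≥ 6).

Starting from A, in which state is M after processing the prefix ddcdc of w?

Run of M on the first 5 characters of w = d d c d c:
  step 0: A  (start)
  step 1: A  (read d: A→A)
  step 2: A  (read d: A→A)
  step 3: E  (read c: A→E)
  step 4: F  (read d: E→F)
  step 5: E  (read c: F→E)

After reading 5 characters, M is in state E.
(This kind of state-tracing is the core of the pumping-lemma construction: with 6 states, pigeonhole forces a repeat within the first 6 steps.)

E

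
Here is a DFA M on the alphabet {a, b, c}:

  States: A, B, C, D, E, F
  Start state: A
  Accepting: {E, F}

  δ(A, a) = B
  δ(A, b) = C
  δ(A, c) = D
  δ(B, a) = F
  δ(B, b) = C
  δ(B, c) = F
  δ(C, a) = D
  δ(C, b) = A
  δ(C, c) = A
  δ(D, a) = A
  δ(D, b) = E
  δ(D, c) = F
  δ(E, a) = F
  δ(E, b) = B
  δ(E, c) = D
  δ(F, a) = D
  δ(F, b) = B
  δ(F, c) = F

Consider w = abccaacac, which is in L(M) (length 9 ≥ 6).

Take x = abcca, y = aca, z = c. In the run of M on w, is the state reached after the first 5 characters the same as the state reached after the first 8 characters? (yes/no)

no

State sequence: A -a-> B -b-> C -c-> A -c-> D -a-> A -a-> B -c-> F -a-> D

After x (step 5): A. After xy (step 8): D.
They differ (A ≠ D), so y is not a cycle from the state after x; this split is not the one the pumping-lemma construction produces, and pumping y need not keep the string in L(M).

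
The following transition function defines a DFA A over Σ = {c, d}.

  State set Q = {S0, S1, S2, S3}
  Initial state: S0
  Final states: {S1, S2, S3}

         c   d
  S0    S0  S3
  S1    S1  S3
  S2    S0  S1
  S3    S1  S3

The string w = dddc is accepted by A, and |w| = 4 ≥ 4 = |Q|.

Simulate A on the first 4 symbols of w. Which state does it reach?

S1

State sequence: S0 -d-> S3 -d-> S3 -d-> S3 -c-> S1

After reading 4 characters, A is in state S1.
(This kind of state-tracing is the core of the pumping-lemma construction: with 4 states, pigeonhole forces a repeat within the first 4 steps.)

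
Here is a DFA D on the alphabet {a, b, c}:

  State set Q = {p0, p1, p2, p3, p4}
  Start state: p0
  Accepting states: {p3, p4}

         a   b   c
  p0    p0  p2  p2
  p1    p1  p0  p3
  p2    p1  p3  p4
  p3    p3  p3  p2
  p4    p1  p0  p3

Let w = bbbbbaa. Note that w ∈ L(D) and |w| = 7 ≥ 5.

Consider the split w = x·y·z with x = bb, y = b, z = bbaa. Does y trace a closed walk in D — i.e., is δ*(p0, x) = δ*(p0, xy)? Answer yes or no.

yes

State sequence: p0 -b-> p2 -b-> p3 -b-> p3

After x (step 2): p3. After xy (step 3): p3.
They match, so y = b drives D around a cycle from p3 back to itself; pumping y any number of times keeps D in p3 before reading z, and xyⁱz ∈ L(D) for every i ≥ 0.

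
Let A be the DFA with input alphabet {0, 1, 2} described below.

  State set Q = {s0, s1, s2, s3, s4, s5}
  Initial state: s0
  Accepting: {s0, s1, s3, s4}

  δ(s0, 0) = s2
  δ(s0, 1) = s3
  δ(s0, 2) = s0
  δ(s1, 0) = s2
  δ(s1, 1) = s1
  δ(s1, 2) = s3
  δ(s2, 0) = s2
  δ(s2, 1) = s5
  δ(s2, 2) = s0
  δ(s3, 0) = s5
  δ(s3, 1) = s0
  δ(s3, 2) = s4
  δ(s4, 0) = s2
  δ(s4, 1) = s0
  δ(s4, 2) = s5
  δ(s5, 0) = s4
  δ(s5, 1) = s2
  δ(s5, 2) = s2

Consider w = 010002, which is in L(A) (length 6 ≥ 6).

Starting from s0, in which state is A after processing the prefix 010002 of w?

s0

State sequence: s0 -0-> s2 -1-> s5 -0-> s4 -0-> s2 -0-> s2 -2-> s0

After reading 6 characters, A is in state s0.
(This kind of state-tracing is the core of the pumping-lemma construction: with 6 states, pigeonhole forces a repeat within the first 6 steps.)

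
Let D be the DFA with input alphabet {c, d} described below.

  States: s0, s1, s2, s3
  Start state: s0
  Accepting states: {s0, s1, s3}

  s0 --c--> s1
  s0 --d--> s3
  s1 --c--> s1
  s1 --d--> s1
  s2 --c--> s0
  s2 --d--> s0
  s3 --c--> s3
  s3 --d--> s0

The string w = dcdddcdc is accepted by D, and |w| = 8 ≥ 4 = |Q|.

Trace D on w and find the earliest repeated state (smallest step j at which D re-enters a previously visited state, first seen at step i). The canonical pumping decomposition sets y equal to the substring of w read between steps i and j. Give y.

c

Run of D on w = d c d d d c d c:
  step 0: s0  (start)
  step 1: s3  (read d: s0→s3)
  step 2: s3  (read c: s3→s3)   ← first repeat (s3 seen earlier)
  step 3: s0  (read d: s3→s0)
  step 4: s3  (read d: s0→s3)
  step 5: s0  (read d: s3→s0)
  step 6: s1  (read c: s0→s1)
  step 7: s1  (read d: s1→s1)
  step 8: s1  (read c: s1→s1)

So i = 1, j = 2, giving x = w[0:1] = d, y = w[1:2] = c, z = w[2:8] = dddcdc.
Check: |xy| = 2 ≤ 4 and |y| = 1 ≥ 1. Reading y takes D from s3 back to s3, so every xyⁱz is accepted.
Since D has 4 states, any run of length ≥ 4 visits 4+1 states, so by pigeonhole some state repeats within the first 4 steps — that repeat gives the pumpable loop.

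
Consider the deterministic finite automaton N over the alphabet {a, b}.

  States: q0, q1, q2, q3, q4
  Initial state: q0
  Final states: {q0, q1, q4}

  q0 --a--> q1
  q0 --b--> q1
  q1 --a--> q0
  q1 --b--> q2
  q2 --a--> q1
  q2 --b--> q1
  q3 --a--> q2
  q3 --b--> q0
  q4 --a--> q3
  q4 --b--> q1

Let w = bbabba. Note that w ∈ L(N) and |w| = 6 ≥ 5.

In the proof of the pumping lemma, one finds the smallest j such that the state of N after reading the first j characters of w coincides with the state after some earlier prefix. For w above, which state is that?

State sequence: q0 -b-> q1 -b-> q2 -a-> q1 -b-> q2 -b-> q1 -a-> q0
First repeat at step 3: q1 was already visited.

The earliest repeat is at step j = 3: N is in q1, which it already visited at step i = 1.
Pumping length from the standard proof: p = 5 (the number of states). The repeated state found above gives |xy| = j ≤ 5 and |y| = j − i ≥ 1.

q1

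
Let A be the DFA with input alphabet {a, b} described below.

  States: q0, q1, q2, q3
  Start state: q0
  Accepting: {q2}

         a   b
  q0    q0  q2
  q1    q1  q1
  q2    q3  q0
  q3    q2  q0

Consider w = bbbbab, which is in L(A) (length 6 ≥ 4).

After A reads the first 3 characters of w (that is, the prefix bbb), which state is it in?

q2

Run of A on the first 3 characters of w = b b b:
  step 0: q0  (start)
  step 1: q2  (read b: q0→q2)
  step 2: q0  (read b: q2→q0)
  step 3: q2  (read b: q0→q2)

After reading 3 characters, A is in state q2.
(This kind of state-tracing is the core of the pumping-lemma construction: with 4 states, pigeonhole forces a repeat within the first 4 steps.)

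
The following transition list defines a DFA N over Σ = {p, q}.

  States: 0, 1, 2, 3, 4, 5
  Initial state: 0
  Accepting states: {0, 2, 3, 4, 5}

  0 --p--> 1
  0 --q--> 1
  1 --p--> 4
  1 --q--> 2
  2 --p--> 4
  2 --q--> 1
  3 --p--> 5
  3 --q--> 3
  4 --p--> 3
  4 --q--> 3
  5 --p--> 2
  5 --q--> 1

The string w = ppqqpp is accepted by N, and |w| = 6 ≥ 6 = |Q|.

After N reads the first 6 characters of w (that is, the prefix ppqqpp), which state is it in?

State sequence: 0 -p-> 1 -p-> 4 -q-> 3 -q-> 3 -p-> 5 -p-> 2

After reading 6 characters, N is in state 2.

2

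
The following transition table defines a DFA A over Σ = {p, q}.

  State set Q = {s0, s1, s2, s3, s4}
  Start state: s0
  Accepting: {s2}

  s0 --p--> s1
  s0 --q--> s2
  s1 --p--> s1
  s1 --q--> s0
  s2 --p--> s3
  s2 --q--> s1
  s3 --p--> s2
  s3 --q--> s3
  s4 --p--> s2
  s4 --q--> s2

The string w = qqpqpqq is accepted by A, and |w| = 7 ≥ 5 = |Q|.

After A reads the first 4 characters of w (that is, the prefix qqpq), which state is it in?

s0

Run of A on the first 4 characters of w = q q p q:
  step 0: s0  (start)
  step 1: s2  (read q: s0→s2)
  step 2: s1  (read q: s2→s1)
  step 3: s1  (read p: s1→s1)
  step 4: s0  (read q: s1→s0)

After reading 4 characters, A is in state s0.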